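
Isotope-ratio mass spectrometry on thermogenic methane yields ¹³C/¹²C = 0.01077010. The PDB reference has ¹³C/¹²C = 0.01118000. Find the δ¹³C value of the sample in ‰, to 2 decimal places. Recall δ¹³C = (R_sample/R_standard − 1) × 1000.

-36.66‰

δ¹³C = (R_sample / R_standard − 1) × 1000
R_sample / R_standard = 0.01077010 / 0.01118000 = 0.963336
δ¹³C = (0.963336 − 1) × 1000 = -36.664‰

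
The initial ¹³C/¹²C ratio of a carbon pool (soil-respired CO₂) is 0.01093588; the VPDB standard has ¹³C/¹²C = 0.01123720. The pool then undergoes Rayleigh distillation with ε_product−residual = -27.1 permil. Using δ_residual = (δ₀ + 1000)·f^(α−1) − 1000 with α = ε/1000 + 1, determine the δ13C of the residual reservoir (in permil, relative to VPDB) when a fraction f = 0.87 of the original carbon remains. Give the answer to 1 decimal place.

-23.1 permil

δ₀ = (0.01093588/0.01123720 − 1)×1000 = (0.973185 − 1)×1000 = -26.815 permil
α − 1 = ε/1000 = -0.0271
f^(α−1) = 0.87^(-0.0271) = 1.003781
δ_res = (-26.815 + 1000) × 1.003781 − 1000 = 976.865 − 1000 = -23.13 permil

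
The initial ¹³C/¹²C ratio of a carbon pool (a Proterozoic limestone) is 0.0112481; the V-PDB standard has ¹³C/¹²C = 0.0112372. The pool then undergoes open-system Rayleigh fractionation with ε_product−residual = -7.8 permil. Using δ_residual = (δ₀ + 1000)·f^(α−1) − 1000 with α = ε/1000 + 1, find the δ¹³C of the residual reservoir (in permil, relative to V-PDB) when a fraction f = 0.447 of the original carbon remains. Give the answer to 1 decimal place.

δ₀ = (0.0112481/0.0112372 − 1)×1000 = (1.000970 − 1)×1000 = 0.970 permil
α − 1 = ε/1000 = -0.0078
f^(α−1) = 0.447^(-0.0078) = 1.006300
δ_res = (0.970 + 1000) × 1.006300 − 1000 = 1007.276 − 1000 = 7.28 permil

7.3 permil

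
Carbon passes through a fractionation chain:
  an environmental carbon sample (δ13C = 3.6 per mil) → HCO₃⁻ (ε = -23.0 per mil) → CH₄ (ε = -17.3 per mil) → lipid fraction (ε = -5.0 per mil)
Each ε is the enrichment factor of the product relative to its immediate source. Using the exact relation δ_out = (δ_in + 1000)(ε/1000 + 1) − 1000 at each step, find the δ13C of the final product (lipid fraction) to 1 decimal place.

-41.3 per mil

step 1: δ = (3.60 + 1000)·(-23.0/1000 + 1) − 1000 = -19.48 per mil
step 2: δ = (-19.48 + 1000)·(-17.3/1000 + 1) − 1000 = -36.45 per mil
step 3: δ = (-36.45 + 1000)·(-5.0/1000 + 1) − 1000 = -41.26 per mil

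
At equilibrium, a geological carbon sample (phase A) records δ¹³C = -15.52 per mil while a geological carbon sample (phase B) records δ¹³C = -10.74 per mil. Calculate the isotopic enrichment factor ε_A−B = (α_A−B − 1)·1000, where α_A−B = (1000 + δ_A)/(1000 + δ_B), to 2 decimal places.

α_A−B = (1000 + -15.52) / (1000 + -10.74) = 984.48 / 989.26 = 0.995168
ε_A−B = (0.995168 − 1) × 1000 = -4.832 per mil
(The approximation ε ≈ δ_A − δ_B would give -4.78 per mil.)

-4.83 per mil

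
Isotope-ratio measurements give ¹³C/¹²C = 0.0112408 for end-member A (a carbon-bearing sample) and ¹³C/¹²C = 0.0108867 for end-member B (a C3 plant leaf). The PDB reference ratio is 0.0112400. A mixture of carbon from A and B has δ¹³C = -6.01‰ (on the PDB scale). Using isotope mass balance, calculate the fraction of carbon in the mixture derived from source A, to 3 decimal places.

0.807

δ_A = (0.0112408/0.0112400 − 1)×1000 = (1.000071 − 1)×1000 = 0.071‰
δ_B = (0.0108867/0.0112400 − 1)×1000 = (0.968568 − 1)×1000 = -31.432‰
f_A = (δ_mix − δ_B)/(δ_A − δ_B) = (-6.01 − (-31.432))/(0.071 − (-31.432))
f_A = 25.422 / 31.504 = 0.8070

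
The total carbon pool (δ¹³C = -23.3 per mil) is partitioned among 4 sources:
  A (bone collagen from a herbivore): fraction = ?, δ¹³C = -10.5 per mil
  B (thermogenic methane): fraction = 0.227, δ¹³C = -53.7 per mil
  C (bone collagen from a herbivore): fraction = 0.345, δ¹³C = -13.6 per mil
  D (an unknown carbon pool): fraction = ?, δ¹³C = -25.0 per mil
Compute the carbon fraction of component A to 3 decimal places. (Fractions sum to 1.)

0.295

Let f_A and f_D be the unknown fractions; fractions sum to 1 so f_A + f_D = 0.428.
Mass balance: Σ fᵢ·δᵢ = δ_bulk ⇒ f_A·(-10.5) + f_D·(-25.0) = -23.3 − (-16.882) = -6.418
Substitute f_D = 0.428 − f_A:
f_A·(-10.5 − -25.0) = -6.418 − 0.428×(-25.0) = 4.282
f_A = 4.282 / 14.5 = 0.2953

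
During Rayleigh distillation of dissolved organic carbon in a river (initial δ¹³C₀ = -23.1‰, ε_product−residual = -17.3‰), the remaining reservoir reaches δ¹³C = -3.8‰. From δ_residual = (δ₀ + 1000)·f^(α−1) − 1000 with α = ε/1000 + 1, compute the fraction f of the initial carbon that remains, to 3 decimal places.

α − 1 = ε/1000 = -0.0173
(δ_res + 1000)/(δ₀ + 1000) = (-3.8 + 1000)/(-23.1 + 1000) = 996.2/976.9 = 1.019756
f = 1.019756^(1/-0.0173) = exp(ln(1.019756)/-0.0173) = exp(0.01956/-0.0173)
f = exp(-1.1309) = 0.3228

0.323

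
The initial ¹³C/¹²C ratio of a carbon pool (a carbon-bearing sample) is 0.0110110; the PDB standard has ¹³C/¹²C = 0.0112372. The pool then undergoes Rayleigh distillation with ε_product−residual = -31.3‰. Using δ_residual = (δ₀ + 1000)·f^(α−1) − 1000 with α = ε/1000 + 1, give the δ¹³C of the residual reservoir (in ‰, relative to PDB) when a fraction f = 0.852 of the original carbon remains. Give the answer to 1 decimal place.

δ₀ = (0.0110110/0.0112372 − 1)×1000 = (0.979870 − 1)×1000 = -20.130‰
α − 1 = ε/1000 = -0.0313
f^(α−1) = 0.852^(-0.0313) = 1.005026
δ_res = (-20.130 + 1000) × 1.005026 − 1000 = 984.795 − 1000 = -15.20‰

-15.2‰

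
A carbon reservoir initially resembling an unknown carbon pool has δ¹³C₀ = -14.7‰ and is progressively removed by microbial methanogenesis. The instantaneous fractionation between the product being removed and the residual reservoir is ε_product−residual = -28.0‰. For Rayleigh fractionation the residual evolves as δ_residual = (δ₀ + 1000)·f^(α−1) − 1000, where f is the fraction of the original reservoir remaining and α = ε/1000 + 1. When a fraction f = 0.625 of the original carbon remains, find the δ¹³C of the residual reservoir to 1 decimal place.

-1.6‰

Rayleigh residual: δ_res = (δ₀ + 1000)·f^(α−1) − 1000
α = ε/1000 + 1 = 0.97200, so α − 1 = -0.02800
f^(α−1) = 0.625^(-0.02800) = 1.013247
δ_res = (-14.7 + 1000) × 1.013247 − 1000 = 998.352 − 1000 = -1.65‰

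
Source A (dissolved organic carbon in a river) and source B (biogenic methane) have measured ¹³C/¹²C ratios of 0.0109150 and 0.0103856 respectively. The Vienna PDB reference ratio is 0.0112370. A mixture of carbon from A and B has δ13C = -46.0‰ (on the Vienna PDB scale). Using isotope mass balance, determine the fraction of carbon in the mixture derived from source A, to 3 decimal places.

0.632

δ_A = (0.0109150/0.0112370 − 1)×1000 = (0.971345 − 1)×1000 = -28.655‰
δ_B = (0.0103856/0.0112370 − 1)×1000 = (0.924232 − 1)×1000 = -75.768‰
f_A = (δ_mix − δ_B)/(δ_A − δ_B) = (-46.0 − (-75.768))/(-28.655 − (-75.768))
f_A = 29.768 / 47.112 = 0.6318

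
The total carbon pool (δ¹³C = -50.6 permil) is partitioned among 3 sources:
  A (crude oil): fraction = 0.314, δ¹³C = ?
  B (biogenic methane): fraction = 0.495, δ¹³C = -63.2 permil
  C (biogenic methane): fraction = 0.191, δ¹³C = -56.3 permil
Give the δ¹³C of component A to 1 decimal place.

-27.3 permil

Isotope mass balance: δ_bulk = Σ fᵢ·δᵢ.
-50.6 = 0.314×δ_A + 0.495×(-63.2) + 0.191×(-56.3)
0.314·δ_A = -50.6 − (-42.037) = -8.563
δ_A = -8.563 / 0.314 = -27.27 permil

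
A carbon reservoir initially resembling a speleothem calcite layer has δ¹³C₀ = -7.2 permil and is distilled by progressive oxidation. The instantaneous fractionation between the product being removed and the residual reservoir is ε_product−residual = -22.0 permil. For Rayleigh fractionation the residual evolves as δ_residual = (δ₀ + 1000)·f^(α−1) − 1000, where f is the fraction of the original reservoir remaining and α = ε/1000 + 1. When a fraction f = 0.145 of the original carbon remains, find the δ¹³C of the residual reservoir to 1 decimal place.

Rayleigh residual: δ_res = (δ₀ + 1000)·f^(α−1) − 1000
α = ε/1000 + 1 = 0.97800, so α − 1 = -0.02200
f^(α−1) = 0.145^(-0.02200) = 1.043398
δ_res = (-7.2 + 1000) × 1.043398 − 1000 = 1035.885 − 1000 = 35.89 permil

35.9 permil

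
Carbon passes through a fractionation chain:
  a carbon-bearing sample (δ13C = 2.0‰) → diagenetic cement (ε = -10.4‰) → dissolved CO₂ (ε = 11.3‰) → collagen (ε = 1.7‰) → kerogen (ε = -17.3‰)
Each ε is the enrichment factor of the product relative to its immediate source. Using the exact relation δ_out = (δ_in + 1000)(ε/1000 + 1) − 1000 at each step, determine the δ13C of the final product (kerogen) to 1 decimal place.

-12.9‰

step 1: δ = (2.00 + 1000)·(-10.4/1000 + 1) − 1000 = -8.42‰
step 2: δ = (-8.42 + 1000)·(11.3/1000 + 1) − 1000 = 2.78‰
step 3: δ = (2.78 + 1000)·(1.7/1000 + 1) − 1000 = 4.49‰
step 4: δ = (4.49 + 1000)·(-17.3/1000 + 1) − 1000 = -12.89‰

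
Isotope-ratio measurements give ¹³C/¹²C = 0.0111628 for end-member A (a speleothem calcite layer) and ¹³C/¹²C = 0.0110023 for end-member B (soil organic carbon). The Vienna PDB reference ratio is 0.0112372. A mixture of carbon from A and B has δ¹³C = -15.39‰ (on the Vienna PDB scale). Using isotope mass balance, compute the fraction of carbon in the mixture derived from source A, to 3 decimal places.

0.386

δ_A = (0.0111628/0.0112372 − 1)×1000 = (0.993379 − 1)×1000 = -6.621‰
δ_B = (0.0110023/0.0112372 − 1)×1000 = (0.979096 − 1)×1000 = -20.904‰
f_A = (δ_mix − δ_B)/(δ_A − δ_B) = (-15.39 − (-20.904))/(-6.621 − (-20.904))
f_A = 5.514 / 14.283 = 0.3860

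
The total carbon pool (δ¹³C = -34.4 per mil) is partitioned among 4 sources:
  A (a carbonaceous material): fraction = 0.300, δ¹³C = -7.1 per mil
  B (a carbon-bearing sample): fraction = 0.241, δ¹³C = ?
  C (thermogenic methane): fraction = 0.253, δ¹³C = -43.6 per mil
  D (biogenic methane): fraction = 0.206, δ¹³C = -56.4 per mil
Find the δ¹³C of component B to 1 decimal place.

Isotope mass balance: δ_bulk = Σ fᵢ·δᵢ.
-34.4 = 0.300×(-7.1) + 0.241×δ_B + 0.253×(-43.6) + 0.206×(-56.4)
0.241·δ_B = -34.4 − (-24.779) = -9.621
δ_B = -9.621 / 0.241 = -39.92 per mil

-39.9 per mil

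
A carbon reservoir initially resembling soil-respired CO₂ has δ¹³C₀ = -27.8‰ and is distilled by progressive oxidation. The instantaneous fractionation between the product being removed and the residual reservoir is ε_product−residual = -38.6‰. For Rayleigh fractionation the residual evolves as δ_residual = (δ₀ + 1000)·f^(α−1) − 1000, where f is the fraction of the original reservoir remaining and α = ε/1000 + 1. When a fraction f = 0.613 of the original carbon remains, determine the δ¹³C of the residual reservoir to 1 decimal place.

-9.3‰

Rayleigh residual: δ_res = (δ₀ + 1000)·f^(α−1) − 1000
α = ε/1000 + 1 = 0.96140, so α − 1 = -0.03860
f^(α−1) = 0.613^(-0.03860) = 1.019070
δ_res = (-27.8 + 1000) × 1.019070 − 1000 = 990.740 − 1000 = -9.26‰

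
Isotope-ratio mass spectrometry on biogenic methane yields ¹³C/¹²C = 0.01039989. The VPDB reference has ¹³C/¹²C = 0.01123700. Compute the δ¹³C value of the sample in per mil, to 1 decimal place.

-74.5 per mil

δ¹³C = (R_sample / R_standard − 1) × 1000
R_sample / R_standard = 0.01039989 / 0.01123700 = 0.925504
δ¹³C = (0.925504 − 1) × 1000 = -74.50 per mil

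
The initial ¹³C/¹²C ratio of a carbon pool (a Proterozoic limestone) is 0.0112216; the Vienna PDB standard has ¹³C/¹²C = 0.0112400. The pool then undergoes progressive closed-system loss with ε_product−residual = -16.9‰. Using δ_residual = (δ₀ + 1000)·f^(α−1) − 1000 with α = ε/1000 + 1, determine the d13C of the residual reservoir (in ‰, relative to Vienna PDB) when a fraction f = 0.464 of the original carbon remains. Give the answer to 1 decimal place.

δ₀ = (0.0112216/0.0112400 − 1)×1000 = (0.998363 − 1)×1000 = -1.637‰
α − 1 = ε/1000 = -0.0169
f^(α−1) = 0.464^(-0.0169) = 1.013062
δ_res = (-1.637 + 1000) × 1.013062 − 1000 = 1011.403 − 1000 = 11.40‰

11.4‰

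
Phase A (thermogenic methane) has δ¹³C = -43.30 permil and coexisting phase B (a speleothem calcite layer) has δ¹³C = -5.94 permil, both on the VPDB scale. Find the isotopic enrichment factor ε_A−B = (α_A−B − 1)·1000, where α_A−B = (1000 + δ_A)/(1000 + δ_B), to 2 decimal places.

α_A−B = (1000 + -43.30) / (1000 + -5.94) = 956.70 / 994.06 = 0.962417
ε_A−B = (0.962417 − 1) × 1000 = -37.583 permil
(The approximation ε ≈ δ_A − δ_B would give -37.36 permil.)

-37.58 permil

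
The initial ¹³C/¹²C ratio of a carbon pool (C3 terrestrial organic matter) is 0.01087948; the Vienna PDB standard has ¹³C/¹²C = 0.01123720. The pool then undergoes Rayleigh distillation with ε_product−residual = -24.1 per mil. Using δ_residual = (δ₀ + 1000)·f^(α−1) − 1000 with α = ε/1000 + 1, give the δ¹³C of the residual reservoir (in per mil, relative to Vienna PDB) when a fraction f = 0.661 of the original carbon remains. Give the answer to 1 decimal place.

δ₀ = (0.01087948/0.01123720 − 1)×1000 = (0.968166 − 1)×1000 = -31.834 per mil
α − 1 = ε/1000 = -0.0241
f^(α−1) = 0.661^(-0.0241) = 1.010027
δ_res = (-31.834 + 1000) × 1.010027 − 1000 = 977.875 − 1000 = -22.13 per mil

-22.1 per mil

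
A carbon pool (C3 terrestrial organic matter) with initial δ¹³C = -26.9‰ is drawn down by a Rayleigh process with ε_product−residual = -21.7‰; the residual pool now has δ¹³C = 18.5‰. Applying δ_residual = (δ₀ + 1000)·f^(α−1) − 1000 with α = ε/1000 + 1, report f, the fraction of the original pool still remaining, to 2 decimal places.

0.12

α − 1 = ε/1000 = -0.0217
(δ_res + 1000)/(δ₀ + 1000) = (18.5 + 1000)/(-26.9 + 1000) = 1018.5/973.1 = 1.046655
f = 1.046655^(1/-0.0217) = exp(ln(1.046655)/-0.0217) = exp(0.04560/-0.0217)
f = exp(-2.1014) = 0.1223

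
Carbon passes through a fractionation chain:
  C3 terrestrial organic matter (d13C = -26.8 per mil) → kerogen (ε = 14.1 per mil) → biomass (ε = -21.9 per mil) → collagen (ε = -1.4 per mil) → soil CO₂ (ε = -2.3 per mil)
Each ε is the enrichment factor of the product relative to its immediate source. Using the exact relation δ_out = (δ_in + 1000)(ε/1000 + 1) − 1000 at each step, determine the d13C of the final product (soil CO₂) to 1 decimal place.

step 1: δ = (-26.80 + 1000)·(14.1/1000 + 1) − 1000 = -13.08 per mil
step 2: δ = (-13.08 + 1000)·(-21.9/1000 + 1) − 1000 = -34.69 per mil
step 3: δ = (-34.69 + 1000)·(-1.4/1000 + 1) − 1000 = -36.04 per mil
step 4: δ = (-36.04 + 1000)·(-2.3/1000 + 1) − 1000 = -38.26 per mil

-38.3 per mil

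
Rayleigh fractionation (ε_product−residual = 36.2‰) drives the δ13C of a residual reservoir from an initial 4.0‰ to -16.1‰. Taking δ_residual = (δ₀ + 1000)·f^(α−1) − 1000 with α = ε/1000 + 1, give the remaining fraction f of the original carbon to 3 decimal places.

0.572

α − 1 = ε/1000 = 0.0362
(δ_res + 1000)/(δ₀ + 1000) = (-16.1 + 1000)/(4.0 + 1000) = 983.9/1004.0 = 0.979980
f = 0.979980^(1/0.0362) = exp(ln(0.979980)/0.0362) = exp(-0.02022/0.0362)
f = exp(-0.5586) = 0.5720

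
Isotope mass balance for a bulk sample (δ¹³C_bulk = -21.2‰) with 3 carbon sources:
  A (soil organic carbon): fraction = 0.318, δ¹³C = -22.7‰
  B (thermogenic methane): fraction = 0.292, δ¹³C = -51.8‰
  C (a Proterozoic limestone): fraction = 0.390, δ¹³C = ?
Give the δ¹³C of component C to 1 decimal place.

Isotope mass balance: δ_bulk = Σ fᵢ·δᵢ.
-21.2 = 0.318×(-22.7) + 0.292×(-51.8) + 0.390×δ_C
0.390·δ_C = -21.2 − (-22.344) = 1.144
δ_C = 1.144 / 0.390 = 2.93‰

2.9‰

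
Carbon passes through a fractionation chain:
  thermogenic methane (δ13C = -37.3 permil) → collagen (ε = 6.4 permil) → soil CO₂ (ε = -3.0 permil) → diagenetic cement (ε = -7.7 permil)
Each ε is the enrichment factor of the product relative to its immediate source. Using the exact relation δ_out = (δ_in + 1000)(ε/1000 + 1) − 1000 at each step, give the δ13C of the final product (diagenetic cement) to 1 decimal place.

-41.5 permil

step 1: δ = (-37.30 + 1000)·(6.4/1000 + 1) − 1000 = -31.14 permil
step 2: δ = (-31.14 + 1000)·(-3.0/1000 + 1) − 1000 = -34.05 permil
step 3: δ = (-34.05 + 1000)·(-7.7/1000 + 1) − 1000 = -41.48 permil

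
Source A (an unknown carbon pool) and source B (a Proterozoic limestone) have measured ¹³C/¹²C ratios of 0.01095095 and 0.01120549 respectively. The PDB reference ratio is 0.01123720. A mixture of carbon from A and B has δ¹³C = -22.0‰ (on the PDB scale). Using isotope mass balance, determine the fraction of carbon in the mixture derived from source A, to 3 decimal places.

δ_A = (0.01095095/0.01123720 − 1)×1000 = (0.974527 − 1)×1000 = -25.473‰
δ_B = (0.01120549/0.01123720 − 1)×1000 = (0.997178 − 1)×1000 = -2.822‰
f_A = (δ_mix − δ_B)/(δ_A − δ_B) = (-22.0 − (-2.822))/(-25.473 − (-2.822))
f_A = -19.178 / -22.652 = 0.8467

0.847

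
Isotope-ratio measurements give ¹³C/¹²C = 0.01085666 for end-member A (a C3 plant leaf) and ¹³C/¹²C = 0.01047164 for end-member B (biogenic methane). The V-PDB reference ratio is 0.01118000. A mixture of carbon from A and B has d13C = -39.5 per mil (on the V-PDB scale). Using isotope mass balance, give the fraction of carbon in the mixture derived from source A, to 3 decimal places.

0.693

δ_A = (0.01085666/0.01118000 − 1)×1000 = (0.971079 − 1)×1000 = -28.921 per mil
δ_B = (0.01047164/0.01118000 − 1)×1000 = (0.936640 − 1)×1000 = -63.360 per mil
f_A = (δ_mix − δ_B)/(δ_A − δ_B) = (-39.5 − (-63.360))/(-28.921 − (-63.360))
f_A = 23.860 / 34.438 = 0.6928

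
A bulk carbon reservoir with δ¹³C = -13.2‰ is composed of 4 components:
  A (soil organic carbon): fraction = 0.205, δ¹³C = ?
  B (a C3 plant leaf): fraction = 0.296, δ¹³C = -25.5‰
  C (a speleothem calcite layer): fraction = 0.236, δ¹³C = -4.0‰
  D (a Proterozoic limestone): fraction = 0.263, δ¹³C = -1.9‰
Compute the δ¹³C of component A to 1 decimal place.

Isotope mass balance: δ_bulk = Σ fᵢ·δᵢ.
-13.2 = 0.205×δ_A + 0.296×(-25.5) + 0.236×(-4.0) + 0.263×(-1.9)
0.205·δ_A = -13.2 − (-8.992) = -4.208
δ_A = -4.208 / 0.205 = -20.53‰

-20.5‰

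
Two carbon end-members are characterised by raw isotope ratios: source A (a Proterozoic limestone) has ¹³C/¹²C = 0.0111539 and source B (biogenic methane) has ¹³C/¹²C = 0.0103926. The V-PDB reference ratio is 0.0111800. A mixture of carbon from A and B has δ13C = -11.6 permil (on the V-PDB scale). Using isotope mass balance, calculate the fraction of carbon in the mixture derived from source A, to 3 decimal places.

0.864

δ_A = (0.0111539/0.0111800 − 1)×1000 = (0.997665 − 1)×1000 = -2.335 permil
δ_B = (0.0103926/0.0111800 − 1)×1000 = (0.929571 − 1)×1000 = -70.429 permil
f_A = (δ_mix − δ_B)/(δ_A − δ_B) = (-11.6 − (-70.429))/(-2.335 − (-70.429))
f_A = 58.829 / 68.095 = 0.8639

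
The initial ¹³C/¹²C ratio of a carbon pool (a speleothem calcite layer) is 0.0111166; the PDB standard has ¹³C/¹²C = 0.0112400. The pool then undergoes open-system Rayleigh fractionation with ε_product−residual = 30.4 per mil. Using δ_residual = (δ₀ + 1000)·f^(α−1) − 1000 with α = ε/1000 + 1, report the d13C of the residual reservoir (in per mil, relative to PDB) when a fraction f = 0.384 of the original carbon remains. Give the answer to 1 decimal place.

δ₀ = (0.0111166/0.0112400 − 1)×1000 = (0.989021 − 1)×1000 = -10.979 per mil
α − 1 = ε/1000 = 0.0304
f^(α−1) = 0.384^(0.0304) = 0.971323
δ_res = (-10.979 + 1000) × 0.971323 − 1000 = 960.659 − 1000 = -39.34 per mil

-39.3 per mil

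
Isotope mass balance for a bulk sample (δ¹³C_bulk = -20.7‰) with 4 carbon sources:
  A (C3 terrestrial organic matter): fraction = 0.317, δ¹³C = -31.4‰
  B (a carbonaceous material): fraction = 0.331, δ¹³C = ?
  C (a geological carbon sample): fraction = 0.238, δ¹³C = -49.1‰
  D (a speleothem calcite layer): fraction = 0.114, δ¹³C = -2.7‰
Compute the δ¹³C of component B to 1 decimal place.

Isotope mass balance: δ_bulk = Σ fᵢ·δᵢ.
-20.7 = 0.317×(-31.4) + 0.331×δ_B + 0.238×(-49.1) + 0.114×(-2.7)
0.331·δ_B = -20.7 − (-21.947) = 1.247
δ_B = 1.247 / 0.331 = 3.77‰

3.8‰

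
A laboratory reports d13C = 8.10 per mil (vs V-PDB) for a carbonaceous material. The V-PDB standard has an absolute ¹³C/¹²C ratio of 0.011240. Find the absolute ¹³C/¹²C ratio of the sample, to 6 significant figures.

R_sample = R_standard × (d13C/1000 + 1)
R_sample = 0.011240 × (8.10/1000 + 1) = 0.011240 × 1.008100
R_sample = 0.0113310

0.0113310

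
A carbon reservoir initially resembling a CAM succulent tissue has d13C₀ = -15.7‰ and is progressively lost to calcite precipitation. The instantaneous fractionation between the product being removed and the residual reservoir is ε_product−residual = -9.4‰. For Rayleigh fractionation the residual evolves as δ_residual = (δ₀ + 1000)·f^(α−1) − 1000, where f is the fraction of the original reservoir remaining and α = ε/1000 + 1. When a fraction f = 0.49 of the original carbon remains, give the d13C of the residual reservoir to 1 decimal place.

Rayleigh residual: δ_res = (δ₀ + 1000)·f^(α−1) − 1000
α = ε/1000 + 1 = 0.99060, so α − 1 = -0.00940
f^(α−1) = 0.49^(-0.00940) = 1.006728
δ_res = (-15.7 + 1000) × 1.006728 − 1000 = 990.922 − 1000 = -9.08‰

-9.1‰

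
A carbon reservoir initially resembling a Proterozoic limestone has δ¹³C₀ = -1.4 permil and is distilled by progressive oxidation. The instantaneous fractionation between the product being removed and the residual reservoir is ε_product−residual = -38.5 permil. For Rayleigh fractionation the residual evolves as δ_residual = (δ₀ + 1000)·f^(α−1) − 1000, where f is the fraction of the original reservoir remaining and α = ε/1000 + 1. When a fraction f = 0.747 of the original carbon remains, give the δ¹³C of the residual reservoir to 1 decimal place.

Rayleigh residual: δ_res = (δ₀ + 1000)·f^(α−1) − 1000
α = ε/1000 + 1 = 0.96150, so α − 1 = -0.03850
f^(α−1) = 0.747^(-0.03850) = 1.011293
δ_res = (-1.4 + 1000) × 1.011293 − 1000 = 1009.878 − 1000 = 9.88 permil

9.9 permil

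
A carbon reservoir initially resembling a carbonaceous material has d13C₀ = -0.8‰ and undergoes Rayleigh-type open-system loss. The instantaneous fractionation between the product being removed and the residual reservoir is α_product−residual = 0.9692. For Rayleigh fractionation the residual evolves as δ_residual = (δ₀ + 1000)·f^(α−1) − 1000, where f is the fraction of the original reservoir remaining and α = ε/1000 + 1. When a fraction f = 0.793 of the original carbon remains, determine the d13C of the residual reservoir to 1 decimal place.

Rayleigh residual: δ_res = (δ₀ + 1000)·f^(α−1) − 1000
α − 1 = -0.03080
f^(α−1) = 0.793^(-0.03080) = 1.007169
δ_res = (-0.8 + 1000) × 1.007169 − 1000 = 1006.363 − 1000 = 6.36‰

6.4‰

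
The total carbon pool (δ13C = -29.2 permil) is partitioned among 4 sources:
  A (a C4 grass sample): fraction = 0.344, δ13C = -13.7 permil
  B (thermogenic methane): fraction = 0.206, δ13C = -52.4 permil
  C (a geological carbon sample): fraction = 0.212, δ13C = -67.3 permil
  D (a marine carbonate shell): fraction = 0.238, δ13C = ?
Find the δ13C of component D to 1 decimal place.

Isotope mass balance: δ_bulk = Σ fᵢ·δᵢ.
-29.2 = 0.344×(-13.7) + 0.206×(-52.4) + 0.212×(-67.3) + 0.238×δ_D
0.238·δ_D = -29.2 − (-29.775) = 0.575
δ_D = 0.575 / 0.238 = 2.42 permil

2.4 permil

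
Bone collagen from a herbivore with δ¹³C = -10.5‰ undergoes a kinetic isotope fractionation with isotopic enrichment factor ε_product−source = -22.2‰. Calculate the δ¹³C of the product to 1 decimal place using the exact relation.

-32.5‰

Exactly, δ_product = (δ_source + 1000)·(ε/1000 + 1) − 1000.
δ_product = (-10.5 + 1000) × (-22.2/1000 + 1) − 1000
δ_product = -32.47‰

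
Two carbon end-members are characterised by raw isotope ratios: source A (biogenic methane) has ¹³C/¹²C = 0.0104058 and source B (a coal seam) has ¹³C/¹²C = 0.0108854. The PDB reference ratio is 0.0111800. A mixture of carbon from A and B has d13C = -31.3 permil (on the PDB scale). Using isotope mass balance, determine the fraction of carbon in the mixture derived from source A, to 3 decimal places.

δ_A = (0.0104058/0.0111800 − 1)×1000 = (0.930751 − 1)×1000 = -69.249 permil
δ_B = (0.0108854/0.0111800 − 1)×1000 = (0.973649 − 1)×1000 = -26.351 permil
f_A = (δ_mix − δ_B)/(δ_A − δ_B) = (-31.3 − (-26.351))/(-69.249 − (-26.351))
f_A = -4.949 / -42.898 = 0.1154

0.115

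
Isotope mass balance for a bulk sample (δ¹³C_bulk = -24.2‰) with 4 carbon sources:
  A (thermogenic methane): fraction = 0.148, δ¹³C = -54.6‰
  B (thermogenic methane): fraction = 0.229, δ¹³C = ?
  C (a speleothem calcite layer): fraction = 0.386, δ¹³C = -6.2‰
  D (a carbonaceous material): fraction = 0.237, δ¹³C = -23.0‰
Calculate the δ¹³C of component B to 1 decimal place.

-36.1‰

Isotope mass balance: δ_bulk = Σ fᵢ·δᵢ.
-24.2 = 0.148×(-54.6) + 0.229×δ_B + 0.386×(-6.2) + 0.237×(-23.0)
0.229·δ_B = -24.2 − (-15.925) = -8.275
δ_B = -8.275 / 0.229 = -36.14‰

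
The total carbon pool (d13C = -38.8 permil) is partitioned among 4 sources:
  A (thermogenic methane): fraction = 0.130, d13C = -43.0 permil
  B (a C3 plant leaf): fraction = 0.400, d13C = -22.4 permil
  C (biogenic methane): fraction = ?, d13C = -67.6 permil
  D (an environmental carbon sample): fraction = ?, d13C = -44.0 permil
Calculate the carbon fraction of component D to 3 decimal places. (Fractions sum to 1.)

Let f_D and f_C be the unknown fractions; fractions sum to 1 so f_D + f_C = 0.470.
Mass balance: Σ fᵢ·δᵢ = δ_bulk ⇒ f_D·(-44.0) + f_C·(-67.6) = -38.8 − (-14.550) = -24.250
Substitute f_C = 0.470 − f_D:
f_D·(-44.0 − -67.6) = -24.250 − 0.470×(-67.6) = 7.522
f_D = 7.522 / 23.6 = 0.3187

0.319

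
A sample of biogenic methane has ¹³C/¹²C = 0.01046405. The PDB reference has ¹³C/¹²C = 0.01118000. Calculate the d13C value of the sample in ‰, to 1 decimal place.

-64.0‰

d13C = (R_sample / R_standard − 1) × 1000
R_sample / R_standard = 0.01046405 / 0.01118000 = 0.935962
d13C = (0.935962 − 1) × 1000 = -64.04‰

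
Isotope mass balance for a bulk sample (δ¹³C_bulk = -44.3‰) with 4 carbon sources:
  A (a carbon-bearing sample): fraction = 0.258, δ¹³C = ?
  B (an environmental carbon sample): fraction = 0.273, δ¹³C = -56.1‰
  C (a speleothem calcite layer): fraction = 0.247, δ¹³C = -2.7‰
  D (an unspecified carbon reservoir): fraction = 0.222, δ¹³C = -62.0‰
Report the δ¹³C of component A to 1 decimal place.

-56.4‰

Isotope mass balance: δ_bulk = Σ fᵢ·δᵢ.
-44.3 = 0.258×δ_A + 0.273×(-56.1) + 0.247×(-2.7) + 0.222×(-62.0)
0.258·δ_A = -44.3 − (-29.746) = -14.554
δ_A = -14.554 / 0.258 = -56.41‰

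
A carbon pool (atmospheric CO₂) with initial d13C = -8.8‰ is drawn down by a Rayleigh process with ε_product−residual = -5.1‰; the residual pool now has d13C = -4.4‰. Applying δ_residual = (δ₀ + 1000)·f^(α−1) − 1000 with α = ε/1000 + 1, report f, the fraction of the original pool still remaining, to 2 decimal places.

α − 1 = ε/1000 = -0.0051
(δ_res + 1000)/(δ₀ + 1000) = (-4.4 + 1000)/(-8.8 + 1000) = 995.6/991.2 = 1.004439
f = 1.004439^(1/-0.0051) = exp(ln(1.004439)/-0.0051) = exp(0.00443/-0.0051)
f = exp(-0.8685) = 0.4196

0.42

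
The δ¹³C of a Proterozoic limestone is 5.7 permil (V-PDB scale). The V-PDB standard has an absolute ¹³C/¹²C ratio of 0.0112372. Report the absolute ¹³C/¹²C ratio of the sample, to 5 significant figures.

0.011301

R_sample = R_standard × (δ¹³C/1000 + 1)
R_sample = 0.0112372 × (5.7/1000 + 1) = 0.0112372 × 1.005700
R_sample = 0.0113013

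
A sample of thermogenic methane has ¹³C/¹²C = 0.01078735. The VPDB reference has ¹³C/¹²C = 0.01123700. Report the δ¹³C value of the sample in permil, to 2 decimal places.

-40.02 permil

δ¹³C = (R_sample / R_standard − 1) × 1000
R_sample / R_standard = 0.01078735 / 0.01123700 = 0.959985
δ¹³C = (0.959985 − 1) × 1000 = -40.015 permil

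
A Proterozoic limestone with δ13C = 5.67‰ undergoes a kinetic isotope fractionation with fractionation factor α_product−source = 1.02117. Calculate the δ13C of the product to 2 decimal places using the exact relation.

26.96‰

δ_product = (δ_source + 1000)·α − 1000
δ_product = (5.67 + 1000) × 1.02117 − 1000
δ_product = 1026.960 − 1000 = 26.960‰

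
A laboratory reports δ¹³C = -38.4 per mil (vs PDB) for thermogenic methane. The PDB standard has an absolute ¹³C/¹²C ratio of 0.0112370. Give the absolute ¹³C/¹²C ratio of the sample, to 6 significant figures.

0.0108055

R_sample = R_standard × (δ¹³C/1000 + 1)
R_sample = 0.0112370 × (-38.4/1000 + 1) = 0.0112370 × 0.961600
R_sample = 0.0108055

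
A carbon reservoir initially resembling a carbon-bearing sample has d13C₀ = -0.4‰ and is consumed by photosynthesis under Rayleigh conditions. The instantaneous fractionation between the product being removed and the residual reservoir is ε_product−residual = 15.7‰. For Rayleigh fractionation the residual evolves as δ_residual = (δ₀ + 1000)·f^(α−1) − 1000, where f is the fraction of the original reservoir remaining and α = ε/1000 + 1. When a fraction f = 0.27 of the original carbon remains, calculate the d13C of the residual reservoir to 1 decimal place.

Rayleigh residual: δ_res = (δ₀ + 1000)·f^(α−1) − 1000
α = ε/1000 + 1 = 1.01570, so α − 1 = 0.01570
f^(α−1) = 0.27^(0.01570) = 0.979653
δ_res = (-0.4 + 1000) × 0.979653 − 1000 = 979.261 − 1000 = -20.74‰

-20.7‰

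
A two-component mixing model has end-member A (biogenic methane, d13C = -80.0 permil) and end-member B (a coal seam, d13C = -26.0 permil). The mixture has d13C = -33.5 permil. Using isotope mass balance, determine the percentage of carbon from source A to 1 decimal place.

δ_mix = f_A·δ_A + (1 − f_A)·δ_B  ⇒  f_A = (δ_mix − δ_B)/(δ_A − δ_B)
f_A = (-33.5 − (-26.0)) / (-80.0 − (-26.0))
f_A = -7.5 / -54.0 = 0.1389

13.9%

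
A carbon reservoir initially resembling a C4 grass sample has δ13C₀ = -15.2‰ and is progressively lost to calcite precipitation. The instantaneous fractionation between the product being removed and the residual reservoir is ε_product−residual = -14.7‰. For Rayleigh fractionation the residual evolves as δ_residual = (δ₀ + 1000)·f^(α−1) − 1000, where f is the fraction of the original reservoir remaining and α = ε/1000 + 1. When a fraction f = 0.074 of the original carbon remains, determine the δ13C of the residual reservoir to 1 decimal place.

Rayleigh residual: δ_res = (δ₀ + 1000)·f^(α−1) − 1000
α = ε/1000 + 1 = 0.98530, so α − 1 = -0.01470
f^(α−1) = 0.074^(-0.01470) = 1.039016
δ_res = (-15.2 + 1000) × 1.039016 − 1000 = 1023.223 − 1000 = 23.22‰

23.2‰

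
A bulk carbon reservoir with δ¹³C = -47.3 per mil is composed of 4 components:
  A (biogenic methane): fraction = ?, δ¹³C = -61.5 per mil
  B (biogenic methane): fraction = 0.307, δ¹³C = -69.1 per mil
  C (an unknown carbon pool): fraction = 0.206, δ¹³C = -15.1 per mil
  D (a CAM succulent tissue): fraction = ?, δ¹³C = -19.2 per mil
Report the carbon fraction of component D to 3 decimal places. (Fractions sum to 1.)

0.165

Let f_D and f_A be the unknown fractions; fractions sum to 1 so f_D + f_A = 0.487.
Mass balance: Σ fᵢ·δᵢ = δ_bulk ⇒ f_D·(-19.2) + f_A·(-61.5) = -47.3 − (-24.324) = -22.976
Substitute f_A = 0.487 − f_D:
f_D·(-19.2 − -61.5) = -22.976 − 0.487×(-61.5) = 6.975
f_D = 6.975 / 42.3 = 0.1649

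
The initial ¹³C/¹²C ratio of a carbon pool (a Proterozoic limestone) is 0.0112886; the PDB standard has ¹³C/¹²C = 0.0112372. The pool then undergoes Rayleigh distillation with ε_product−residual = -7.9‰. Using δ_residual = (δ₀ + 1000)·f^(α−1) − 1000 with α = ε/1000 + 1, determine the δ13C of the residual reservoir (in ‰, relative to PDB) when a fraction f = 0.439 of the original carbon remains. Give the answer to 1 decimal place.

δ₀ = (0.0112886/0.0112372 − 1)×1000 = (1.004574 − 1)×1000 = 4.574‰
α − 1 = ε/1000 = -0.0079
f^(α−1) = 0.439^(-0.0079) = 1.006525
δ_res = (4.574 + 1000) × 1.006525 − 1000 = 1011.129 − 1000 = 11.13‰

11.1‰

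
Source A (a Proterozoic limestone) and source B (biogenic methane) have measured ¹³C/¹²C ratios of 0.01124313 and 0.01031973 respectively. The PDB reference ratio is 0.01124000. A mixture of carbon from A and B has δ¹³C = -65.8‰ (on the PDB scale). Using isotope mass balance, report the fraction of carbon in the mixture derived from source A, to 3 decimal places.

0.196

δ_A = (0.01124313/0.01124000 − 1)×1000 = (1.000278 − 1)×1000 = 0.278‰
δ_B = (0.01031973/0.01124000 − 1)×1000 = (0.918125 − 1)×1000 = -81.875‰
f_A = (δ_mix − δ_B)/(δ_A − δ_B) = (-65.8 − (-81.875))/(0.278 − (-81.875))
f_A = 16.075 / 82.153 = 0.1957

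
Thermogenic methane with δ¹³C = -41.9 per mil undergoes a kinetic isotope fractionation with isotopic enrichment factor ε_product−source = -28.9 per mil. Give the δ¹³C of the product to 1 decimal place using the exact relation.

-69.6 per mil

Exactly, δ_product = (δ_source + 1000)·(ε/1000 + 1) − 1000.
δ_product = (-41.9 + 1000) × (-28.9/1000 + 1) − 1000
δ_product = -69.59 per mil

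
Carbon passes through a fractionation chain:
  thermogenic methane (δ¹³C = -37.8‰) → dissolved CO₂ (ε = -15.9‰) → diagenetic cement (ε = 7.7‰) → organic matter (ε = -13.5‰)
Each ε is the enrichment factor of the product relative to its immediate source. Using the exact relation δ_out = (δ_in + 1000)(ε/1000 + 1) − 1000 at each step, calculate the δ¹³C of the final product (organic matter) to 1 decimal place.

step 1: δ = (-37.80 + 1000)·(-15.9/1000 + 1) − 1000 = -53.10‰
step 2: δ = (-53.10 + 1000)·(7.7/1000 + 1) − 1000 = -45.81‰
step 3: δ = (-45.81 + 1000)·(-13.5/1000 + 1) − 1000 = -58.69‰

-58.7‰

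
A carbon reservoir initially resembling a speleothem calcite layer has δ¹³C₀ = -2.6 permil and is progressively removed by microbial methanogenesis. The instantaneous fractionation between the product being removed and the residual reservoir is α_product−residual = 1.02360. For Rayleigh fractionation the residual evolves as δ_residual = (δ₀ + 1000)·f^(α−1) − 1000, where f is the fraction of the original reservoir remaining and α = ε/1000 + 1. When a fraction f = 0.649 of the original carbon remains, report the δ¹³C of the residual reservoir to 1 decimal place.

-12.7 permil

Rayleigh residual: δ_res = (δ₀ + 1000)·f^(α−1) − 1000
α − 1 = 0.02360
f^(α−1) = 0.649^(0.02360) = 0.989849
δ_res = (-2.6 + 1000) × 0.989849 − 1000 = 987.275 − 1000 = -12.72 permil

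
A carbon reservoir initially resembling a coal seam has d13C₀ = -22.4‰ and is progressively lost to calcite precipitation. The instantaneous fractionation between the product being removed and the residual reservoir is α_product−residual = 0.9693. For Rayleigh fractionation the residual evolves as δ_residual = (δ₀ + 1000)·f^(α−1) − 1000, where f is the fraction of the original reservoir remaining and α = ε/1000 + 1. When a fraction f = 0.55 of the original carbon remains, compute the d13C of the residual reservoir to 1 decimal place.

Rayleigh residual: δ_res = (δ₀ + 1000)·f^(α−1) − 1000
α − 1 = -0.03070
f^(α−1) = 0.55^(-0.03070) = 1.018523
δ_res = (-22.4 + 1000) × 1.018523 − 1000 = 995.708 − 1000 = -4.29‰

-4.3‰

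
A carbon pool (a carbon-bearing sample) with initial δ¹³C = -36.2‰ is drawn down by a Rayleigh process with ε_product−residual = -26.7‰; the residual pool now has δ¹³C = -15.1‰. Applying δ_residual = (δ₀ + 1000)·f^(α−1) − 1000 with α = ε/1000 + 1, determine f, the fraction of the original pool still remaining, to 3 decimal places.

α − 1 = ε/1000 = -0.0267
(δ_res + 1000)/(δ₀ + 1000) = (-15.1 + 1000)/(-36.2 + 1000) = 984.9/963.8 = 1.021893
f = 1.021893^(1/-0.0267) = exp(ln(1.021893)/-0.0267) = exp(0.02166/-0.0267)
f = exp(-0.8111) = 0.4444

0.444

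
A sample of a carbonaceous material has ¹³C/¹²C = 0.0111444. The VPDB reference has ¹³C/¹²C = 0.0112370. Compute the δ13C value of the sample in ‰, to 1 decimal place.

-8.2‰

δ13C = (R_sample / R_standard − 1) × 1000
R_sample / R_standard = 0.0111444 / 0.0112370 = 0.991759
δ13C = (0.991759 − 1) × 1000 = -8.24‰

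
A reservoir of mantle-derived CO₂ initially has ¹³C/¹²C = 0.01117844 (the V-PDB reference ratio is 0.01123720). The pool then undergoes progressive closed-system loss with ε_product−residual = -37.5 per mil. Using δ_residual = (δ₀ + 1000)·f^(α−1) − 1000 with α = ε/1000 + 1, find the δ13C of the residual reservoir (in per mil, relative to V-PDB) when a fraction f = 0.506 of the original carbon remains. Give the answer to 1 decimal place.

δ₀ = (0.01117844/0.01123720 − 1)×1000 = (0.994771 − 1)×1000 = -5.229 per mil
α − 1 = ε/1000 = -0.0375
f^(α−1) = 0.506^(-0.0375) = 1.025875
δ_res = (-5.229 + 1000) × 1.025875 − 1000 = 1020.510 − 1000 = 20.51 per mil

20.5 per mil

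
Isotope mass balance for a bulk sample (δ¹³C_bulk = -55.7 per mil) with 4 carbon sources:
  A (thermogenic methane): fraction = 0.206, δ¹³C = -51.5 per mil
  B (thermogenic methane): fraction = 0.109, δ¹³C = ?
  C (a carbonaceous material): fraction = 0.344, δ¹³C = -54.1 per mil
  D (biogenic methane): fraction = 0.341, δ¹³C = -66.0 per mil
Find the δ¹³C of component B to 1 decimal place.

-36.5 per mil

Isotope mass balance: δ_bulk = Σ fᵢ·δᵢ.
-55.7 = 0.206×(-51.5) + 0.109×δ_B + 0.344×(-54.1) + 0.341×(-66.0)
0.109·δ_B = -55.7 − (-51.725) = -3.975
δ_B = -3.975 / 0.109 = -36.46 per mil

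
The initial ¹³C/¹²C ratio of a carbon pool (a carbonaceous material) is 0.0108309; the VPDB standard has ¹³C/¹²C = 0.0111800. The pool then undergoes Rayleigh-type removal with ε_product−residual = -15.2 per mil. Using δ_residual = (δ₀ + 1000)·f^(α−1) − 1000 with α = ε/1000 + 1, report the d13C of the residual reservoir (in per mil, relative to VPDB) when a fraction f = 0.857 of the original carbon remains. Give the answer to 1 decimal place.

δ₀ = (0.0108309/0.0111800 − 1)×1000 = (0.968775 − 1)×1000 = -31.225 per mil
α − 1 = ε/1000 = -0.0152
f^(α−1) = 0.857^(-0.0152) = 1.002348
δ_res = (-31.225 + 1000) × 1.002348 − 1000 = 971.050 − 1000 = -28.95 per mil

-29.0 per mil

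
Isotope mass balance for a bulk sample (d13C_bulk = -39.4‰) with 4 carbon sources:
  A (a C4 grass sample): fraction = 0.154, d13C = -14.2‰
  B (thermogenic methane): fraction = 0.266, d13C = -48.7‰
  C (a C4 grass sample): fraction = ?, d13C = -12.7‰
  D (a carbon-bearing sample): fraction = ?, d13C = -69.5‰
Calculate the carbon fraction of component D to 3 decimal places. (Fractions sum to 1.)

Let f_D and f_C be the unknown fractions; fractions sum to 1 so f_D + f_C = 0.580.
Mass balance: Σ fᵢ·δᵢ = δ_bulk ⇒ f_D·(-69.5) + f_C·(-12.7) = -39.4 − (-15.141) = -24.259
Substitute f_C = 0.580 − f_D:
f_D·(-69.5 − -12.7) = -24.259 − 0.580×(-12.7) = -16.893
f_D = -16.893 / -56.8 = 0.2974

0.297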